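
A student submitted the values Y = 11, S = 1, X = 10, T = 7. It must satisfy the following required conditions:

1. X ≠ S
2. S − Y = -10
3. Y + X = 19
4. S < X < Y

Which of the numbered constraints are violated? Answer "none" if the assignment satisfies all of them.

1. X = 10, S = 1; distinct  true
2. S − Y = 1 − 11 = -10  true
3. Y + X = 11 + 10 = 21, not 19  false
4. values 1 < 10 < 11  true

No — constraint 3 is not satisfied.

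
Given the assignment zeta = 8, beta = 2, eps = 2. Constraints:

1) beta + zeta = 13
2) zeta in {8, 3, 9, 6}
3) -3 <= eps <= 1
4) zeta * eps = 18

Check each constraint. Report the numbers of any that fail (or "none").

Constraints 1, 3, and 4 do not hold.

1) beta + zeta = 2 + 8 = 10, not 13 — does not hold.
2) zeta = 8 is in {8, 3, 9, 6} — holds.
3) eps = 2 is outside [-3, 1] — does not hold.
4) zeta * eps = 8 * 2 = 16, not 18 — does not hold.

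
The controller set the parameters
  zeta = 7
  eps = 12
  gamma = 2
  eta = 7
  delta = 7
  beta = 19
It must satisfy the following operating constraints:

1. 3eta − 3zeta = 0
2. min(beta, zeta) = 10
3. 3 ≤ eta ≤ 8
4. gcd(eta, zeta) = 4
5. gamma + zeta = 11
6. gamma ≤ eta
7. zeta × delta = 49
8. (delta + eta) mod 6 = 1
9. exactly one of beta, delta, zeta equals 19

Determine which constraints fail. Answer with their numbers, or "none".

1. 3eta − 3zeta = 3(7) − 3(7) = 0 — OK.
2. min(19, 7) = 7, not 10 — violated.
3. eta = 7 lies in [3, 8] — OK.
4. gcd(7, 7) = 7, not 4 — violated.
5. gamma + zeta = 2 + 7 = 9, not 11 — violated.
6. gamma = 2, eta = 7; 2 ≤ 7 — OK.
7. zeta × delta = 7 × 7 = 49 — OK.
8. delta + eta = 14; 14 mod 6 = 2, not 1 — violated.
9. beta=19, delta=7, zeta=7; 1 of them equals 19 — OK.

No — constraints 2, 4, 5, and 8 are not satisfied.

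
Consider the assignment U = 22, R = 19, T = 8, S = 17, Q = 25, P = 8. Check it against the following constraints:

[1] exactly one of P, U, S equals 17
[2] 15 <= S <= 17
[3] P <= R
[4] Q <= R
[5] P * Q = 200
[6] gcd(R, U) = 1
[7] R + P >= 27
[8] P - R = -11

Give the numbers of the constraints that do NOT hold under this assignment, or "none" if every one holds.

Violated: 4.

[1] P=8, U=22, S=17; 1 of them equals 17 — OK.
[2] S = 17 lies in [15, 17] — OK.
[3] P = 8, R = 19; 8 ≤ 19 — OK.
[4] Q = 25, R = 19; 25 > 19 (want ≤) — violated.
[5] P * Q = 8 * 25 = 200 — OK.
[6] gcd(19, 22) = 1 — OK.
[7] R + P = 19 + 8 = 27; 27 ≥ 27 — OK.
[8] P - R = 8 - 19 = -11 — OK.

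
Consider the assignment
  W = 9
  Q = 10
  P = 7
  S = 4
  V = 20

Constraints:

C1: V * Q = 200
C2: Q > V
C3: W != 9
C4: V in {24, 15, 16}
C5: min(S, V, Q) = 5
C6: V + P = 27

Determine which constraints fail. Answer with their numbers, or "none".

The assignment fails constraints 2, 3, 4, 5.

C1: V * Q = 20 * 10 = 200  ✔
C2: Q = 10, V = 20; 10 ≤ 20 (want >)  ✘
C3: W = 9, but 9 is required to differ  ✘
C4: V = 20 is not in {24, 15, 16}  ✘
C5: min(4, 20, 10) = 4, not 5  ✘
C6: V + P = 20 + 7 = 27  ✔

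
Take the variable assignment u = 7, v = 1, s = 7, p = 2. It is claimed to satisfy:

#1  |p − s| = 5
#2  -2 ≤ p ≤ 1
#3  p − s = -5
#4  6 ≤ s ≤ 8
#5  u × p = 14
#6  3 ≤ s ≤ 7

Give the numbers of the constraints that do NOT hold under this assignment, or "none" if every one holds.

#1 |2 − 7| = 5  ✓
#2 p = 2 is outside [-2, 1]  ✗
#3 p − s = 2 − 7 = -5  ✓
#4 s = 7 lies in [6, 8]  ✓
#5 u × p = 7 × 2 = 14  ✓
#6 s = 7 lies in [3, 7]  ✓

No — constraint 2 is not satisfied.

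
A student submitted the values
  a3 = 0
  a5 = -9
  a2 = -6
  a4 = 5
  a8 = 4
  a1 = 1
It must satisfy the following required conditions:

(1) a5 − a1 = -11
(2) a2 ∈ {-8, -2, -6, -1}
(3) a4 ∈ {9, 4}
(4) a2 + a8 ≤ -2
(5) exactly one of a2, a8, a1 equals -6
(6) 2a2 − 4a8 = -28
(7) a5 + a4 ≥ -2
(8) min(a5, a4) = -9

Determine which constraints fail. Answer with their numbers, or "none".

(1) a5 − a1 = -9 − 1 = -10, not -11 — fails.
(2) a2 = -6 is in {-8, -2, -6, -1} — holds.
(3) a4 = 5 is not in {9, 4} — fails.
(4) a2 + a8 = -6 + 4 = -2; -2 ≤ -2 — holds.
(5) a2=-6, a8=4, a1=1; 1 of them equals -6 — holds.
(6) 2a2 − 4a8 = 2(-6) − 4(4) = -28 — holds.
(7) a5 + a4 = -9 + 5 = -4; -4 < -2, bound -2 not met — fails.
(8) min(-9, 5) = -9 — holds.

Constraints 1, 3, and 7 do not hold.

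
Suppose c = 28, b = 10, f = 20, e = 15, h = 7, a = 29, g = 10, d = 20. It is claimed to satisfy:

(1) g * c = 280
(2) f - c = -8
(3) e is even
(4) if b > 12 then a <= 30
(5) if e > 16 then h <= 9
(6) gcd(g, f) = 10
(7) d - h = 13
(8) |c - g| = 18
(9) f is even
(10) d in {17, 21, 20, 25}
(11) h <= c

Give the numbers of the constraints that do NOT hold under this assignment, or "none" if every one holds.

Constraint 3 is violated.

(1) g * c = 10 * 28 = 280  ✔
(2) f - c = 20 - 28 = -8  ✔
(3) e = 15 is odd  ✘
(4) b = 10, not > 12; antecedent false, conditional vacuously true  ✔
(5) e = 15, not > 16; antecedent false, conditional vacuously true  ✔
(6) gcd(10, 20) = 10  ✔
(7) d - h = 20 - 7 = 13  ✔
(8) |28 - 10| = 18  ✔
(9) f = 20 is even  ✔
(10) d = 20 is in {17, 21, 20, 25}  ✔
(11) h = 7, c = 28; 7 ≤ 28  ✔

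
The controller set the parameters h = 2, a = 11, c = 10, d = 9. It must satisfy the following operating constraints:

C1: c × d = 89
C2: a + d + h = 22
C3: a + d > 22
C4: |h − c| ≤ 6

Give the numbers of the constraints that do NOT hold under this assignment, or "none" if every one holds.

C1: c × d = 10 × 9 = 90, not 89 — fails.
C2: a + d + h = 11 + 9 + 2 = 22 — holds.
C3: a + d = 11 + 9 = 20; 20 ≤ 22, bound 22 not met — fails.
C4: |2 − 10| = 8; 8 > 6, exceeds bound 6 — fails.

No — constraints 1, 3, and 4 are not satisfied.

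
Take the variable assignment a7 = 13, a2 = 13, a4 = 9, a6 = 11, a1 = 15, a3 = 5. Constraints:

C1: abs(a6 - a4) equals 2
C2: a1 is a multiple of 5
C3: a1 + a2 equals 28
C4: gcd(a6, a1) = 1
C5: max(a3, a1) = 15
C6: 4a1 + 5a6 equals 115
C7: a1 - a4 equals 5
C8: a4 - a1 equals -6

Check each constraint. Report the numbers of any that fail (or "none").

The assignment fails constraint 7.

C1: abs(11 - 9) = 2 — holds.
C2: 15 / 5 = 3, so 5 divides 15 — holds.
C3: a1 + a2 = 15 + 13 = 28 — holds.
C4: gcd(11, 15) = 1 — holds.
C5: max(5, 15) = 15 — holds.
C6: 4a1 + 5a6 = 4(15) + 5(11) = 115 — holds.
C7: a1 - a4 = 15 - 9 = 6, not 5 — does not hold.
C8: a4 - a1 = 9 - 15 = -6 — holds.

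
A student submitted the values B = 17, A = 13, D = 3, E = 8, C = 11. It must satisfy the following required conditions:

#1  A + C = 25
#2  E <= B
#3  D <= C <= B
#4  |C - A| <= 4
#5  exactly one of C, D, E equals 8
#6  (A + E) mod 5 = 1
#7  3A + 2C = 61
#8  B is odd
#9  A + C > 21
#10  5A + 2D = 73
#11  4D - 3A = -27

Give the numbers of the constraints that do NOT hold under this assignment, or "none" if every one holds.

#1 A + C = 13 + 11 = 24, not 25 — violated.
#2 E = 8, B = 17; 8 ≤ 17 — OK.
#3 values 3 <= 11 <= 17 — OK.
#4 |11 - 13| = 2; 2 ≤ 4 — OK.
#5 C=11, D=3, E=8; 1 of them equals 8 — OK.
#6 A + E = 21; 21 mod 5 = 1 — OK.
#7 3A + 2C = 3(13) + 2(11) = 61 — OK.
#8 B = 17 is odd — OK.
#9 A + C = 13 + 11 = 24; 24 > 21 — OK.
#10 5A + 2D = 5(13) + 2(3) = 71, not 73 — violated.
#11 4D - 3A = 4(3) - 3(13) = -27 — OK.

Constraints 1, 10 are violated.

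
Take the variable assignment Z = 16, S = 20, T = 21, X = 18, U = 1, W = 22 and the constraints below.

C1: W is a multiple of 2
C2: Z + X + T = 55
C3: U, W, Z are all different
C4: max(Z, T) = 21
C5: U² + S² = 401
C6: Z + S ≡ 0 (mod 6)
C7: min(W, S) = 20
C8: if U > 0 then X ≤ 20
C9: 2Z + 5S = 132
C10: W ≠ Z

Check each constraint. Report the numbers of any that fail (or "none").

The assignment satisfies every constraint.

C1: 22 / 2 = 11, so 2 divides 22  ✔
C2: Z + X + T = 16 + 18 + 21 = 55  ✔
C3: values 1, 22, 16 are pairwise distinct  ✔
C4: max(16, 21) = 21  ✔
C5: U² + S² = 1² + 20² = 1 + 400 = 401  ✔
C6: Z + S = 36; 36 mod 6 = 0  ✔
C7: min(22, 20) = 20  ✔
C8: U = 1 > 0, so we need X ≤ 20; X = 18 ≤ 20  ✔
C9: 2Z + 5S = 2(16) + 5(20) = 132  ✔
C10: W = 22, Z = 16; distinct  ✔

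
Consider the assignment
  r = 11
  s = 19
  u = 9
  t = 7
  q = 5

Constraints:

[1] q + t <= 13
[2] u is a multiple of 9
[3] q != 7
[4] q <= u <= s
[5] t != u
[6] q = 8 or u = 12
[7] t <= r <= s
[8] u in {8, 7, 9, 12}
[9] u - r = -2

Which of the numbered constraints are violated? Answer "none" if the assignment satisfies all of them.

The assignment fails constraint 6.

[1] q + t = 5 + 7 = 12; 12 ≤ 13  yes
[2] 9 / 9 = 1, so 9 divides 9  yes
[3] q = 5, and 5 ≠ 7  yes
[4] values 5 <= 9 <= 19  yes
[5] t = 7, u = 9; distinct  yes
[6] q = 5 ≠ 8 and u = 9 ≠ 12; both disjuncts false  no
[7] values 7 <= 11 <= 19  yes
[8] u = 9 is in {8, 7, 9, 12}  yes
[9] u - r = 9 - 11 = -2  yes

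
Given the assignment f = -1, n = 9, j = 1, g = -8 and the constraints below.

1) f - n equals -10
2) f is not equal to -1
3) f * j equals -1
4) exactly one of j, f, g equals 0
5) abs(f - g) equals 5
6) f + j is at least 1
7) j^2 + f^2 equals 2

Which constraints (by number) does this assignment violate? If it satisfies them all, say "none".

1) f - n = -1 - 9 = -10 — holds.
2) f = -1, but -1 is required to differ — fails.
3) f * j = -1 * 1 = -1 — holds.
4) j=1, f=-1, g=-8; 0 of them equal 0, not exactly one — fails.
5) abs(-1 - (-8)) = 7, not 5 — fails.
6) f + j = -1 + 1 = 0; 0 < 1, bound 1 not met — fails.
7) j^2 + f^2 = 1^2 + (-1)^2 = 1 + 1 = 2 — holds.

Violated: 2, 4, 5, and 6.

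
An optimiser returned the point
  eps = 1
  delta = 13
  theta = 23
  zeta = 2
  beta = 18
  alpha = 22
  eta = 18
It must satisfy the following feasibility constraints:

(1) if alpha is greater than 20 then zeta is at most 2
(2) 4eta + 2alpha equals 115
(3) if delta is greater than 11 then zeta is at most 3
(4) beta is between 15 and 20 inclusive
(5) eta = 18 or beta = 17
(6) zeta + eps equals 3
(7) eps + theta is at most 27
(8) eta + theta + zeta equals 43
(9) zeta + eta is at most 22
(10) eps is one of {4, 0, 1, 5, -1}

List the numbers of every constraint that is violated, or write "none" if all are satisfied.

Constraint 2 does not hold.

(1) alpha = 22 > 20, so we need zeta ≤ 2; zeta = 2 ≤ 2  true
(2) 4eta + 2alpha = 4(18) + 2(22) = 116, not 115  false
(3) delta = 13 > 11, so we need zeta ≤ 3; zeta = 2 ≤ 3  true
(4) beta = 18 lies in [15, 20]  true
(5) eta = 18 = 18 (first disjunct)  true
(6) zeta + eps = 2 + 1 = 3  true
(7) eps + theta = 1 + 23 = 24; 24 ≤ 27  true
(8) eta + theta + zeta = 18 + 23 + 2 = 43  true
(9) zeta + eta = 2 + 18 = 20; 20 ≤ 22  true
(10) eps = 1 is in {4, 0, 1, 5, -1}  true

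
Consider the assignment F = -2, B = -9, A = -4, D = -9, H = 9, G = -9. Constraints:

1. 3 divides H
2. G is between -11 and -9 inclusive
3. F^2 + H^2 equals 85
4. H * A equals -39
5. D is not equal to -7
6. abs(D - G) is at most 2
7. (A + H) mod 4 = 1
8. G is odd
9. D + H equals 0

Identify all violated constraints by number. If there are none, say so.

No — constraint 4 is not satisfied.

1. 9 / 3 = 3, so 3 divides 9 — holds.
2. G = -9 lies in [-11, -9] — holds.
3. F^2 + H^2 = (-2)^2 + 9^2 = 4 + 81 = 85 — holds.
4. H * A = 9 * (-4) = -36, not -39 — does not hold.
5. D = -9, and -9 ≠ -7 — holds.
6. abs(-9 - (-9)) = 0; 0 ≤ 2 — holds.
7. A + H = 5; 5 mod 4 = 1 — holds.
8. G = -9 is odd — holds.
9. D + H = -9 + 9 = 0 — holds.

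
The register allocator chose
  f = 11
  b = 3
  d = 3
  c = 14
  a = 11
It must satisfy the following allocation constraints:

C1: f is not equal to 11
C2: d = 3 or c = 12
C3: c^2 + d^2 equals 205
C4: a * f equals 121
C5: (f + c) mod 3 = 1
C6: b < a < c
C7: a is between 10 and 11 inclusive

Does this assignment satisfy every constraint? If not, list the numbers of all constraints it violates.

Constraint 1 does not hold.

C1: f = 11, but 11 is required to differ — violated.
C2: d = 3 = 3 (first disjunct) — satisfied.
C3: c^2 + d^2 = 14^2 + 3^2 = 196 + 9 = 205 — satisfied.
C4: a * f = 11 * 11 = 121 — satisfied.
C5: f + c = 25; 25 mod 3 = 1 — satisfied.
C6: values 3 < 11 < 14 — satisfied.
C7: a = 11 lies in [10, 11] — satisfied.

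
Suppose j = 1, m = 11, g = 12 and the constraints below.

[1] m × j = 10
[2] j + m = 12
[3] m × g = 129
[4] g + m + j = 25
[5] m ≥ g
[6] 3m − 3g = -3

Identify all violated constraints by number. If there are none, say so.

Constraints 1, 3, 4, and 5 are violated.

[1] m × j = 11 × 1 = 11, not 10 — does not hold.
[2] j + m = 1 + 11 = 12 — holds.
[3] m × g = 11 × 12 = 132, not 129 — does not hold.
[4] g + m + j = 12 + 11 + 1 = 24, not 25 — does not hold.
[5] m = 11, g = 12; 11 < 12 (want ≥) — does not hold.
[6] 3m − 3g = 3(11) − 3(12) = -3 — holds.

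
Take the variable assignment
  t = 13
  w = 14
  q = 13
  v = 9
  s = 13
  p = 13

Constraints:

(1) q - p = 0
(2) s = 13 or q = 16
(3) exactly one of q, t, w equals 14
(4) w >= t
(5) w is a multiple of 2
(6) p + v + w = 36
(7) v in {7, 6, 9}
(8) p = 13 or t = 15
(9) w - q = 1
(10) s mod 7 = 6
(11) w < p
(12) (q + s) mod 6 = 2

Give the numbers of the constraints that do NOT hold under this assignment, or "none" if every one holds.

No — constraint 11 is not satisfied.

(1) q - p = 13 - 13 = 0  ✔
(2) s = 13 = 13 (first disjunct)  ✔
(3) q=13, t=13, w=14; 1 of them equals 14  ✔
(4) w = 14, t = 13; 14 ≥ 13  ✔
(5) 14 / 2 = 7, so 2 divides 14  ✔
(6) p + v + w = 13 + 9 + 14 = 36  ✔
(7) v = 9 is in {7, 6, 9}  ✔
(8) p = 13 = 13 (first disjunct)  ✔
(9) w - q = 14 - 13 = 1  ✔
(10) 13 mod 7 = 6  ✔
(11) w = 14, p = 13; 14 ≥ 13 (want <)  ✘
(12) q + s = 26; 26 mod 6 = 2  ✔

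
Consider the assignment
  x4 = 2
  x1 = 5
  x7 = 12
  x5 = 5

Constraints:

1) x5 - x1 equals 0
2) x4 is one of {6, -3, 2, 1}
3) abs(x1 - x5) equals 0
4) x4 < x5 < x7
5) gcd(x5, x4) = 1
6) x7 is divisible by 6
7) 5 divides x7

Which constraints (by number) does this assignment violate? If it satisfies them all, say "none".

The assignment fails constraint 7.

1) x5 - x1 = 5 - 5 = 0 — satisfied.
2) x4 = 2 is in {6, -3, 2, 1} — satisfied.
3) abs(5 - 5) = 0 — satisfied.
4) values 2 < 5 < 12 — satisfied.
5) gcd(5, 2) = 1 — satisfied.
6) 12 / 6 = 2, so 6 divides 12 — satisfied.
7) 12 = 5*2 + 2, so 5 does not divide 12 — violated.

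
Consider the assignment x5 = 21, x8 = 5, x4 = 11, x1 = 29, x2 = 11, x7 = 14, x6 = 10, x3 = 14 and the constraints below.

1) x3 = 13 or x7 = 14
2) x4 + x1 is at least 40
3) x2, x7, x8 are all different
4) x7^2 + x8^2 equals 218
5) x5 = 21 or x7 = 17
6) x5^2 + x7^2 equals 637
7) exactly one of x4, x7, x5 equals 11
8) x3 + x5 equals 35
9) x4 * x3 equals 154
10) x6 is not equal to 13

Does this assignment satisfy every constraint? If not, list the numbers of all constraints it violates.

1) x3 = 14 ≠ 13, but x7 = 14 = 14 (second disjunct) — holds.
2) x4 + x1 = 11 + 29 = 40; 40 ≥ 40 — holds.
3) values 11, 14, 5 are pairwise distinct — holds.
4) x7^2 + x8^2 = 14^2 + 5^2 = 196 + 25 = 221, not 218 — does not hold.
5) x5 = 21 = 21 (first disjunct) — holds.
6) x5^2 + x7^2 = 21^2 + 14^2 = 441 + 196 = 637 — holds.
7) x4=11, x7=14, x5=21; 1 of them equals 11 — holds.
8) x3 + x5 = 14 + 21 = 35 — holds.
9) x4 * x3 = 11 * 14 = 154 — holds.
10) x6 = 10, and 10 ≠ 13 — holds.

Constraint 4 does not hold.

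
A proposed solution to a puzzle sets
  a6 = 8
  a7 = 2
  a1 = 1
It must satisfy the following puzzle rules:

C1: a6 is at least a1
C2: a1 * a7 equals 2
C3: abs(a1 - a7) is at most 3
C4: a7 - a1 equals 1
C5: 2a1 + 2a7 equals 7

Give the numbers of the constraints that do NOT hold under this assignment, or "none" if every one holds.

C1: a6 = 8, a1 = 1; 8 ≥ 1 — holds.
C2: a1 * a7 = 1 * 2 = 2 — holds.
C3: abs(1 - 2) = 1; 1 ≤ 3 — holds.
C4: a7 - a1 = 2 - 1 = 1 — holds.
C5: 2a1 + 2a7 = 2(1) + 2(2) = 6, not 7 — does not hold.

Constraint 5 is violated.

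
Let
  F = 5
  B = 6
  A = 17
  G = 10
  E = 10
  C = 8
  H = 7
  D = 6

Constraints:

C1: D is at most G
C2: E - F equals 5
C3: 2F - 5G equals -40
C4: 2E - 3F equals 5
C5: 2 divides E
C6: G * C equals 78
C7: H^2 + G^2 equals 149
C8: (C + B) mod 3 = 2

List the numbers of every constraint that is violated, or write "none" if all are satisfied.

The assignment fails constraint 6.

C1: D = 6, G = 10; 6 ≤ 10  true
C2: E - F = 10 - 5 = 5  true
C3: 2F - 5G = 2(5) - 5(10) = -40  true
C4: 2E - 3F = 2(10) - 3(5) = 5  true
C5: 10 / 2 = 5, so 2 divides 10  true
C6: G * C = 10 * 8 = 80, not 78  false
C7: H^2 + G^2 = 7^2 + 10^2 = 49 + 100 = 149  true
C8: C + B = 14; 14 mod 3 = 2  true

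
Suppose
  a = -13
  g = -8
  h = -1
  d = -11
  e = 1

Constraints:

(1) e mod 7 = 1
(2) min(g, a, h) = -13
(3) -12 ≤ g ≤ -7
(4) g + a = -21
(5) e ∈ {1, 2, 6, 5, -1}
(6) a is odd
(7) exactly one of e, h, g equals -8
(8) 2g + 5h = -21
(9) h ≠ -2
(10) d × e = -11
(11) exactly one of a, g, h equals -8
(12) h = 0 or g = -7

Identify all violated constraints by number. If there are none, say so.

(1) 1 mod 7 = 1 — OK.
(2) min(-8, -13, -1) = -13 — OK.
(3) g = -8 lies in [-12, -7] — OK.
(4) g + a = -8 + (-13) = -21 — OK.
(5) e = 1 is in {1, 2, 6, 5, -1} — OK.
(6) a = -13 is odd — OK.
(7) e=1, h=-1, g=-8; 1 of them equals -8 — OK.
(8) 2g + 5h = 2(-8) + 5(-1) = -21 — OK.
(9) h = -1, and -1 ≠ -2 — OK.
(10) d × e = -11 × 1 = -11 — OK.
(11) a=-13, g=-8, h=-1; 1 of them equals -8 — OK.
(12) h = -1 ≠ 0 and g = -8 ≠ -7; both disjuncts false — violated.

Constraint 12 is violated.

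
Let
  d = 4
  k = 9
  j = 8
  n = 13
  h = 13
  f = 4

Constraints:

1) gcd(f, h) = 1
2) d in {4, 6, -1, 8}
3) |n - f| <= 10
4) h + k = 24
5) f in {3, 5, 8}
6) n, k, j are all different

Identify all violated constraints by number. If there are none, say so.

Violated: 4 and 5.

1) gcd(4, 13) = 1  ✓
2) d = 4 is in {4, 6, -1, 8}  ✓
3) |13 - 4| = 9; 9 ≤ 10  ✓
4) h + k = 13 + 9 = 22, not 24  ✗
5) f = 4 is not in {3, 5, 8}  ✗
6) values 13, 9, 8 are pairwise distinct  ✓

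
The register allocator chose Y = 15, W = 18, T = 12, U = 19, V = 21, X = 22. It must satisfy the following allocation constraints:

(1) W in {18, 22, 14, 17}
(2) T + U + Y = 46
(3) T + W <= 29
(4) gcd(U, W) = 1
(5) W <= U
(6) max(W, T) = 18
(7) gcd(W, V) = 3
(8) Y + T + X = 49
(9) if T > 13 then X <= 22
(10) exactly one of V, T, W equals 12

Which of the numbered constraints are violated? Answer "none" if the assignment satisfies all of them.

Constraint 3 is violated.

(1) W = 18 is in {18, 22, 14, 17}  true
(2) T + U + Y = 12 + 19 + 15 = 46  true
(3) T + W = 12 + 18 = 30; 30 > 29, bound 29 not met  false
(4) gcd(19, 18) = 1  true
(5) W = 18, U = 19; 18 ≤ 19  true
(6) max(18, 12) = 18  true
(7) gcd(18, 21) = 3  true
(8) Y + T + X = 15 + 12 + 22 = 49  true
(9) T = 12, not > 13; antecedent false, conditional vacuously true  true
(10) V=21, T=12, W=18; 1 of them equals 12  true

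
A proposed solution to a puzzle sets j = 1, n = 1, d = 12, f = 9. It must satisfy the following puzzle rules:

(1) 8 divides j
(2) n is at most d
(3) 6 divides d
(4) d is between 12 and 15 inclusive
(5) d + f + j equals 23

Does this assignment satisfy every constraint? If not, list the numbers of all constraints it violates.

Violated: 1, 5.

(1) 1 = 8*0 + 1, so 8 does not divide 1  no
(2) n = 1, d = 12; 1 ≤ 12  yes
(3) 12 / 6 = 2, so 6 divides 12  yes
(4) d = 12 lies in [12, 15]  yes
(5) d + f + j = 12 + 9 + 1 = 22, not 23  no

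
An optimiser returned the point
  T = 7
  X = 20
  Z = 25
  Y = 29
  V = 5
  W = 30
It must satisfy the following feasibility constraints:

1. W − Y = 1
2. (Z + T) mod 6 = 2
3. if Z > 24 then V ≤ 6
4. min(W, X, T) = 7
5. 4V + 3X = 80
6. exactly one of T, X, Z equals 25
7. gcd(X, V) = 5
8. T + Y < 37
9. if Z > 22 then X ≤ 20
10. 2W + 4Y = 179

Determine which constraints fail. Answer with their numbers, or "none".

No — constraint 10 is not satisfied.

1. W − Y = 30 − 29 = 1  ✔
2. Z + T = 32; 32 mod 6 = 2  ✔
3. Z = 25 > 24, so we need V ≤ 6; V = 5 ≤ 6  ✔
4. min(30, 20, 7) = 7  ✔
5. 4V + 3X = 4(5) + 3(20) = 80  ✔
6. T=7, X=20, Z=25; 1 of them equals 25  ✔
7. gcd(20, 5) = 5  ✔
8. T + Y = 7 + 29 = 36; 36 < 37  ✔
9. Z = 25 > 22, so we need X ≤ 20; X = 20 ≤ 20  ✔
10. 2W + 4Y = 2(30) + 4(29) = 176, not 179  ✘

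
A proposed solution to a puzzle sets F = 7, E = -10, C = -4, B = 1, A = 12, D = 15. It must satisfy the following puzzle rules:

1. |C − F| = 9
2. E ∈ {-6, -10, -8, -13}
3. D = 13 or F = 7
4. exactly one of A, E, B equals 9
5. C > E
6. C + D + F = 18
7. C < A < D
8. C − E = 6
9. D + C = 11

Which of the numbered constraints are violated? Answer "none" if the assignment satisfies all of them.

Constraints 1 and 4 are violated.

1. |-4 − 7| = 11, not 9 — violated.
2. E = -10 is in {-6, -10, -8, -13} — satisfied.
3. D = 15 ≠ 13, but F = 7 = 7 (second disjunct) — satisfied.
4. A=12, E=-10, B=1; 0 of them equal 9, not exactly one — violated.
5. C = -4, E = -10; -4 > -10 — satisfied.
6. C + D + F = -4 + 15 + 7 = 18 — satisfied.
7. values -4 < 12 < 15 — satisfied.
8. C − E = -4 − (-10) = 6 — satisfied.
9. D + C = 15 + (-4) = 11 — satisfied.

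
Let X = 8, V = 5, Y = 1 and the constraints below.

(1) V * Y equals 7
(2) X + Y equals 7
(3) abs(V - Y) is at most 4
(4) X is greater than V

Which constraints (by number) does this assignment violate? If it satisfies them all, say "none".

No — constraints 1, 2 are not satisfied.

(1) V * Y = 5 * 1 = 5, not 7  ✗
(2) X + Y = 8 + 1 = 9, not 7  ✗
(3) abs(5 - 1) = 4; 4 ≤ 4  ✓
(4) X = 8, V = 5; 8 > 5  ✓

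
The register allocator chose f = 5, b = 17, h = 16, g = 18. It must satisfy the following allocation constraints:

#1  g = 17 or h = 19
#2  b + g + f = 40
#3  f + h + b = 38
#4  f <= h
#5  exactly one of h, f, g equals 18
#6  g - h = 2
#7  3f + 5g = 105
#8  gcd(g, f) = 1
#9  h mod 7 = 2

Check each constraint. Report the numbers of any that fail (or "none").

#1 g = 18 ≠ 17 and h = 16 ≠ 19; both disjuncts false — does not hold.
#2 b + g + f = 17 + 18 + 5 = 40 — holds.
#3 f + h + b = 5 + 16 + 17 = 38 — holds.
#4 f = 5, h = 16; 5 ≤ 16 — holds.
#5 h=16, f=5, g=18; 1 of them equals 18 — holds.
#6 g - h = 18 - 16 = 2 — holds.
#7 3f + 5g = 3(5) + 5(18) = 105 — holds.
#8 gcd(18, 5) = 1 — holds.
#9 16 mod 7 = 2 — holds.

Constraint 1 does not hold.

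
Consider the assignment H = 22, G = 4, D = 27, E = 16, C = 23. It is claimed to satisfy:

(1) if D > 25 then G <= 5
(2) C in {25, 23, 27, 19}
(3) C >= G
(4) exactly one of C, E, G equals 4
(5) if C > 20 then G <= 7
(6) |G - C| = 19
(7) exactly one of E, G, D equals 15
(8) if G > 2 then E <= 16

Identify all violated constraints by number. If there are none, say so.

(1) D = 27 > 25, so we need G ≤ 5; G = 4 ≤ 5 — OK.
(2) C = 23 is in {25, 23, 27, 19} — OK.
(3) C = 23, G = 4; 23 ≥ 4 — OK.
(4) C=23, E=16, G=4; 1 of them equals 4 — OK.
(5) C = 23 > 20, so we need G ≤ 7; G = 4 ≤ 7 — OK.
(6) |4 - 23| = 19 — OK.
(7) E=16, G=4, D=27; 0 of them equal 15, not exactly one — violated.
(8) G = 4 > 2, so we need E ≤ 16; E = 16 ≤ 16 — OK.

The assignment fails constraint 7.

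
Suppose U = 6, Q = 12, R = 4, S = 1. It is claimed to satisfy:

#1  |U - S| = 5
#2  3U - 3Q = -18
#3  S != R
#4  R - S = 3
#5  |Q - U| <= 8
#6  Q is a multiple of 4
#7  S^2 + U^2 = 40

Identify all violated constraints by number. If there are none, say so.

The assignment fails constraint 7.

#1 |6 - 1| = 5 — OK.
#2 3U - 3Q = 3(6) - 3(12) = -18 — OK.
#3 S = 1, R = 4; distinct — OK.
#4 R - S = 4 - 1 = 3 — OK.
#5 |12 - 6| = 6; 6 ≤ 8 — OK.
#6 12 / 4 = 3, so 4 divides 12 — OK.
#7 S^2 + U^2 = 1^2 + 6^2 = 1 + 36 = 37, not 40 — violated.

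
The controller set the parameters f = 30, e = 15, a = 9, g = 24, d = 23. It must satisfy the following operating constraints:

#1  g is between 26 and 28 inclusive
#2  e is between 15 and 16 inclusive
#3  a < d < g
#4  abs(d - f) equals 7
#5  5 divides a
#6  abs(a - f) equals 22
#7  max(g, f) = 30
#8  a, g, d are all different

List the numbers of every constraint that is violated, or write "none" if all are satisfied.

Violated: 1, 5, 6.

#1 g = 24 is outside [26, 28]  fails
#2 e = 15 lies in [15, 16]  holds
#3 values 9 < 23 < 24  holds
#4 abs(23 - 30) = 7  holds
#5 9 = 5*1 + 4, so 5 does not divide 9  fails
#6 abs(9 - 30) = 21, not 22  fails
#7 max(24, 30) = 30  holds
#8 values 9, 24, 23 are pairwise distinct  holds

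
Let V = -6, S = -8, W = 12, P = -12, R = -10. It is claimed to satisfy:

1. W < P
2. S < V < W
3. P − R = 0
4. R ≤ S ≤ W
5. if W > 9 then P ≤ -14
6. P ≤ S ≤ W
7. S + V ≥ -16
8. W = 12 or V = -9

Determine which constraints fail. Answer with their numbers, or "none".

Violated: 1, 3, 5.

1. W = 12, P = -12; 12 ≥ -12 (want <) — violated.
2. values -8 < -6 < 12 — OK.
3. P − R = -12 − (-10) = -2, not 0 — violated.
4. values -10 ≤ -8 ≤ 12 — OK.
5. W = 12 > 9, so we need P ≤ -14; but P = -12 > -14 — violated.
6. values -12 ≤ -8 ≤ 12 — OK.
7. S + V = -8 + (-6) = -14; -14 ≥ -16 — OK.
8. W = 12 = 12 (first disjunct) — OK.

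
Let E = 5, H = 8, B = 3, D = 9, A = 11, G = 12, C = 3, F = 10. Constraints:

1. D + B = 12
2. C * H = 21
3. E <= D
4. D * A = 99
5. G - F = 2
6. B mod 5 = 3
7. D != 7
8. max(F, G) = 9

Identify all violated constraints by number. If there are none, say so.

1. D + B = 9 + 3 = 12 — holds.
2. C * H = 3 * 8 = 24, not 21 — fails.
3. E = 5, D = 9; 5 ≤ 9 — holds.
4. D * A = 9 * 11 = 99 — holds.
5. G - F = 12 - 10 = 2 — holds.
6. 3 mod 5 = 3 — holds.
7. D = 9, and 9 ≠ 7 — holds.
8. max(10, 12) = 12, not 9 — fails.

Constraints 2 and 8 are violated.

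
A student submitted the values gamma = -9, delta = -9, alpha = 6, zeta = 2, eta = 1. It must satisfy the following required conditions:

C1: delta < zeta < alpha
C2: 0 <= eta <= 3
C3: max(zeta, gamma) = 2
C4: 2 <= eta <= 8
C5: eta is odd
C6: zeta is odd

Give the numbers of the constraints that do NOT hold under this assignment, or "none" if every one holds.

C1: values -9 < 2 < 6 — OK.
C2: eta = 1 lies in [0, 3] — OK.
C3: max(2, -9) = 2 — OK.
C4: eta = 1 is outside [2, 8] — violated.
C5: eta = 1 is odd — OK.
C6: zeta = 2 is even — violated.

The assignment fails constraints 4, 6.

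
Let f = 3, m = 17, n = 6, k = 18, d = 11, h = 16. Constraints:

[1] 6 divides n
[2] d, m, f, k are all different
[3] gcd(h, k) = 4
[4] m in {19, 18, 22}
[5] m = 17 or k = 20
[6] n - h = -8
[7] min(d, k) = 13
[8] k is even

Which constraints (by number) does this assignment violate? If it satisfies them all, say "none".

No — constraints 3, 4, 6, and 7 are not satisfied.

[1] 6 / 6 = 1, so 6 divides 6 — satisfied.
[2] values 11, 17, 3, 18 are pairwise distinct — satisfied.
[3] gcd(16, 18) = 2, not 4 — violated.
[4] m = 17 is not in {19, 18, 22} — violated.
[5] m = 17 = 17 (first disjunct) — satisfied.
[6] n - h = 6 - 16 = -10, not -8 — violated.
[7] min(11, 18) = 11, not 13 — violated.
[8] k = 18 is even — satisfied.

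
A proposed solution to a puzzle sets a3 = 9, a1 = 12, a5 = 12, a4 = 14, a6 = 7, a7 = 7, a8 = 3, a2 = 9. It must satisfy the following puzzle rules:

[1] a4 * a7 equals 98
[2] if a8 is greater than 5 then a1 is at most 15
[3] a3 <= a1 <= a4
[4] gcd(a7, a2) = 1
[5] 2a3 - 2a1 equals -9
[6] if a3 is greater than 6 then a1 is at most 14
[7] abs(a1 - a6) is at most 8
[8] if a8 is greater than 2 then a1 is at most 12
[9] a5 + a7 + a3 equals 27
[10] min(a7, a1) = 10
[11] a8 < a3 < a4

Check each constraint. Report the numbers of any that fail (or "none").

No — constraints 5, 9, and 10 are not satisfied.

[1] a4 * a7 = 14 * 7 = 98  yes
[2] a8 = 3, not > 5; antecedent false, conditional vacuously true  yes
[3] values 9 <= 12 <= 14  yes
[4] gcd(7, 9) = 1  yes
[5] 2a3 - 2a1 = 2(9) - 2(12) = -6, not -9  no
[6] a3 = 9 > 6, so we need a1 ≤ 14; a1 = 12 ≤ 14  yes
[7] abs(12 - 7) = 5; 5 ≤ 8  yes
[8] a8 = 3 > 2, so we need a1 ≤ 12; a1 = 12 ≤ 12  yes
[9] a5 + a7 + a3 = 12 + 7 + 9 = 28, not 27  no
[10] min(7, 12) = 7, not 10  no
[11] values 3 < 9 < 14  yes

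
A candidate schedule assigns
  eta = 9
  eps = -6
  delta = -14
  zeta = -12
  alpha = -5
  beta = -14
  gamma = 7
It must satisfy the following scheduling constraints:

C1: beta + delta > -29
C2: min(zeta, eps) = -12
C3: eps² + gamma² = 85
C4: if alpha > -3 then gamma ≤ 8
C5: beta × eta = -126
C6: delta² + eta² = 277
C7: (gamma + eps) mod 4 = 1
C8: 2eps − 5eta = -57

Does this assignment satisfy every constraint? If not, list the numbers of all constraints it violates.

None — every constraint holds.

C1: beta + delta = -14 + (-14) = -28; -28 > -29 — holds.
C2: min(-12, -6) = -12 — holds.
C3: eps² + gamma² = (-6)² + 7² = 36 + 49 = 85 — holds.
C4: alpha = -5, not > -3; antecedent false, conditional vacuously true — holds.
C5: beta × eta = -14 × 9 = -126 — holds.
C6: delta² + eta² = (-14)² + 9² = 196 + 81 = 277 — holds.
C7: gamma + eps = 1; 1 mod 4 = 1 — holds.
C8: 2eps − 5eta = 2(-6) − 5(9) = -57 — holds.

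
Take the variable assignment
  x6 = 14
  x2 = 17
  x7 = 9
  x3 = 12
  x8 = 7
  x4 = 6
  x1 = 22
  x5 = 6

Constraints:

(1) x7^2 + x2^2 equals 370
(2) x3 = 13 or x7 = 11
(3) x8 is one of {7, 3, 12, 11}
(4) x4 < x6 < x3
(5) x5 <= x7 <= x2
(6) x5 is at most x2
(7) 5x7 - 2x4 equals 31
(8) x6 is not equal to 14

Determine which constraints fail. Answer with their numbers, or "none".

(1) x7^2 + x2^2 = 9^2 + 17^2 = 81 + 289 = 370 — holds.
(2) x3 = 12 ≠ 13 and x7 = 9 ≠ 11; both disjuncts false — does not hold.
(3) x8 = 7 is in {7, 3, 12, 11} — holds.
(4) values 6, 14, 12; x6 = 14 is not < x3 = 12 — does not hold.
(5) values 6 <= 9 <= 17 — holds.
(6) x5 = 6, x2 = 17; 6 ≤ 17 — holds.
(7) 5x7 - 2x4 = 5(9) - 2(6) = 33, not 31 — does not hold.
(8) x6 = 14, but 14 is required to differ — does not hold.

No — constraints 2, 4, 7, 8 are not satisfied.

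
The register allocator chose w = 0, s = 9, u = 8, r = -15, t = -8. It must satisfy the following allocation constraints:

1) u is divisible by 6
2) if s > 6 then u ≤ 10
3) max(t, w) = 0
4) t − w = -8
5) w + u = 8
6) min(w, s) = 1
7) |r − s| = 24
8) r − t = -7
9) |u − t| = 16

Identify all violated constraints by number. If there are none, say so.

Violated: 1 and 6.

1) 8 = 6×1 + 2, so 6 does not divide 8 — violated.
2) s = 9 > 6, so we need u ≤ 10; u = 8 ≤ 10 — satisfied.
3) max(-8, 0) = 0 — satisfied.
4) t − w = -8 − 0 = -8 — satisfied.
5) w + u = 0 + 8 = 8 — satisfied.
6) min(0, 9) = 0, not 1 — violated.
7) |-15 − 9| = 24 — satisfied.
8) r − t = -15 − (-8) = -7 — satisfied.
9) |8 − (-8)| = 16 — satisfied.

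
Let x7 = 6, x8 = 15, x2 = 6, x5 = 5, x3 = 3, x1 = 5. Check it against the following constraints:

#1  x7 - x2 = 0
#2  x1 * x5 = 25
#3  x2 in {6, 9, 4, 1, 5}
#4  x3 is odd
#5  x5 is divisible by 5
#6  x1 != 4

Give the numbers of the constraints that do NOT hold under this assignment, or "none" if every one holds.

#1 x7 - x2 = 6 - 6 = 0 — OK.
#2 x1 * x5 = 5 * 5 = 25 — OK.
#3 x2 = 6 is in {6, 9, 4, 1, 5} — OK.
#4 x3 = 3 is odd — OK.
#5 5 / 5 = 1, so 5 divides 5 — OK.
#6 x1 = 5, and 5 ≠ 4 — OK.

No violations.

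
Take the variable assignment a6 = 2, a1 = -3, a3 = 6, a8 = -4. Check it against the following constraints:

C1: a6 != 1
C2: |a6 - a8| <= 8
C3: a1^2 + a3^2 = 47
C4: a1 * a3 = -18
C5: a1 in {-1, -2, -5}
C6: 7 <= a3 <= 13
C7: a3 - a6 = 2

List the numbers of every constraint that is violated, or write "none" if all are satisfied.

C1: a6 = 2, and 2 ≠ 1  ✓
C2: |2 - (-4)| = 6; 6 ≤ 8  ✓
C3: a1^2 + a3^2 = (-3)^2 + 6^2 = 9 + 36 = 45, not 47  ✗
C4: a1 * a3 = -3 * 6 = -18  ✓
C5: a1 = -3 is not in {-1, -2, -5}  ✗
C6: a3 = 6 is outside [7, 13]  ✗
C7: a3 - a6 = 6 - 2 = 4, not 2  ✗

Violated: 3, 5, 6, 7.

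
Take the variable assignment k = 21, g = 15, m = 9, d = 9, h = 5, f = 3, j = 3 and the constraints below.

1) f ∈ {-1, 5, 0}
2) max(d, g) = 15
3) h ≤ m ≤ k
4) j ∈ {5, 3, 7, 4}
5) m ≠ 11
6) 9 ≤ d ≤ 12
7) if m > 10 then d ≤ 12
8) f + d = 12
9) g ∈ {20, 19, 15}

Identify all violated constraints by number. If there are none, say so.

Constraint 1 does not hold.

1) f = 3 is not in {-1, 5, 0}  false
2) max(9, 15) = 15  true
3) values 5 ≤ 9 ≤ 21  true
4) j = 3 is in {5, 3, 7, 4}  true
5) m = 9, and 9 ≠ 11  true
6) d = 9 lies in [9, 12]  true
7) m = 9, not > 10; antecedent false, conditional vacuously true  true
8) f + d = 3 + 9 = 12  true
9) g = 15 is in {20, 19, 15}  true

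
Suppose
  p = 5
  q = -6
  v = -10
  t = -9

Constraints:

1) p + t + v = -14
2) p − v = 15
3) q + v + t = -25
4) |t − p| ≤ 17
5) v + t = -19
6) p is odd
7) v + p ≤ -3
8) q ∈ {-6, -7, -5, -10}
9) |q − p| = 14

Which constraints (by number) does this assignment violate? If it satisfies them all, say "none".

1) p + t + v = 5 + (-9) + (-10) = -14  OK
2) p − v = 5 − (-10) = 15  OK
3) q + v + t = -6 + (-10) + (-9) = -25  OK
4) |-9 − 5| = 14; 14 ≤ 17  OK
5) v + t = -10 + (-9) = -19  OK
6) p = 5 is odd  OK
7) v + p = -10 + 5 = -5; -5 ≤ -3  OK
8) q = -6 is in {-6, -7, -5, -10}  OK
9) |-6 − 5| = 11, not 14  FAIL

Violated: 9.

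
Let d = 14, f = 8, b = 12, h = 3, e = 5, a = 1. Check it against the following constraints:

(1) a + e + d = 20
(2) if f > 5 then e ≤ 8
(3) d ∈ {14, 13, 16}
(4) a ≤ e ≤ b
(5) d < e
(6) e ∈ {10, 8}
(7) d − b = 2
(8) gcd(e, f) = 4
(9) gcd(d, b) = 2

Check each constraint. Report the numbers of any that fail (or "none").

(1) a + e + d = 1 + 5 + 14 = 20 — holds.
(2) f = 8 > 5, so we need e ≤ 8; e = 5 ≤ 8 — holds.
(3) d = 14 is in {14, 13, 16} — holds.
(4) values 1 ≤ 5 ≤ 12 — holds.
(5) d = 14, e = 5; 14 ≥ 5 (want <) — fails.
(6) e = 5 is not in {10, 8} — fails.
(7) d − b = 14 − 12 = 2 — holds.
(8) gcd(5, 8) = 1, not 4 — fails.
(9) gcd(14, 12) = 2 — holds.

Constraints 5, 6, and 8 do not hold.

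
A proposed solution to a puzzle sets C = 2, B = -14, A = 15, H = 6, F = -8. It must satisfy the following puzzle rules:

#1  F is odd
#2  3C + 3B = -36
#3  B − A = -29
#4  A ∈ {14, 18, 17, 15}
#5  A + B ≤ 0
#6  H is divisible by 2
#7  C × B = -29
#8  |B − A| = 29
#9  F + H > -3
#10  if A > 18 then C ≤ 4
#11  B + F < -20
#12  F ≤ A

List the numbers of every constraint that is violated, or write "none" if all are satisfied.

The assignment fails constraints 1, 5, and 7.

#1 F = -8 is even — fails.
#2 3C + 3B = 3(2) + 3(-14) = -36 — holds.
#3 B − A = -14 − 15 = -29 — holds.
#4 A = 15 is in {14, 18, 17, 15} — holds.
#5 A + B = 15 + (-14) = 1; 1 > 0, bound 0 not met — fails.
#6 6 / 2 = 3, so 2 divides 6 — holds.
#7 C × B = 2 × (-14) = -28, not -29 — fails.
#8 |-14 − 15| = 29 — holds.
#9 F + H = -8 + 6 = -2; -2 > -3 — holds.
#10 A = 15, not > 18; antecedent false, conditional vacuously true — holds.
#11 B + F = -14 + (-8) = -22; -22 < -20 — holds.
#12 F = -8, A = 15; -8 ≤ 15 — holds.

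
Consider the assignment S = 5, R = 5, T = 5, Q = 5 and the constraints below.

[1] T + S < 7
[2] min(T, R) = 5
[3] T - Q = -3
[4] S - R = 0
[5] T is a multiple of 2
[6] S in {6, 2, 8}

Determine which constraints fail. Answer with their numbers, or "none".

[1] T + S = 5 + 5 = 10; 10 ≥ 7, bound 7 not met  FAIL
[2] min(5, 5) = 5  OK
[3] T - Q = 5 - 5 = 0, not -3  FAIL
[4] S - R = 5 - 5 = 0  OK
[5] 5 = 2*2 + 1, so 2 does not divide 5  FAIL
[6] S = 5 is not in {6, 2, 8}  FAIL

No — constraints 1, 3, 5, and 6 are not satisfied.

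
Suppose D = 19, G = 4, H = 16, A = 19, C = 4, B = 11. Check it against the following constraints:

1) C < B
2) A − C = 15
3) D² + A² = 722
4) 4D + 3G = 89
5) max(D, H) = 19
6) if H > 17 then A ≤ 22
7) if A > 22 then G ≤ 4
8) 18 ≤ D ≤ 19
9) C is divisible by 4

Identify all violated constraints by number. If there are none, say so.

1) C = 4, B = 11; 4 < 11  true
2) A − C = 19 − 4 = 15  true
3) D² + A² = 19² + 19² = 361 + 361 = 722  true
4) 4D + 3G = 4(19) + 3(4) = 88, not 89  false
5) max(19, 16) = 19  true
6) H = 16, not > 17; antecedent false, conditional vacuously true  true
7) A = 19, not > 22; antecedent false, conditional vacuously true  true
8) D = 19 lies in [18, 19]  true
9) 4 / 4 = 1, so 4 divides 4  true

Violated: 4.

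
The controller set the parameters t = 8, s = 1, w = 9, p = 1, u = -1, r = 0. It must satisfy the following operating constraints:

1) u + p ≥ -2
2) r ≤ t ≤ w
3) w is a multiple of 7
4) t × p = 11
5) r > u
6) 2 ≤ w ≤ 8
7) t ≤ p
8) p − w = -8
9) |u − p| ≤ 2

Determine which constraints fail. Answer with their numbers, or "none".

1) u + p = -1 + 1 = 0; 0 ≥ -2 — OK.
2) values 0 ≤ 8 ≤ 9 — OK.
3) 9 = 7×1 + 2, so 7 does not divide 9 — violated.
4) t × p = 8 × 1 = 8, not 11 — violated.
5) r = 0, u = -1; 0 > -1 — OK.
6) w = 9 is outside [2, 8] — violated.
7) t = 8, p = 1; 8 > 1 (want ≤) — violated.
8) p − w = 1 − 9 = -8 — OK.
9) |-1 − 1| = 2; 2 ≤ 2 — OK.

Constraints 3, 4, 6, 7 are violated.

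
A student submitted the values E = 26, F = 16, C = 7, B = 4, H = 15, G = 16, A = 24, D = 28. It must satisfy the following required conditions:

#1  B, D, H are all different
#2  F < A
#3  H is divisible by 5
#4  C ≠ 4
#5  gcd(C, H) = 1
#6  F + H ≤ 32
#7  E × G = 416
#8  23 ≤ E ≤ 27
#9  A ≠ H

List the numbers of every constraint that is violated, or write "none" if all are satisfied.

#1 values 4, 28, 15 are pairwise distinct — satisfied.
#2 F = 16, A = 24; 16 < 24 — satisfied.
#3 15 / 5 = 3, so 5 divides 15 — satisfied.
#4 C = 7, and 7 ≠ 4 — satisfied.
#5 gcd(7, 15) = 1 — satisfied.
#6 F + H = 16 + 15 = 31; 31 ≤ 32 — satisfied.
#7 E × G = 26 × 16 = 416 — satisfied.
#8 E = 26 lies in [23, 27] — satisfied.
#9 A = 24, H = 15; distinct — satisfied.

None — every constraint holds.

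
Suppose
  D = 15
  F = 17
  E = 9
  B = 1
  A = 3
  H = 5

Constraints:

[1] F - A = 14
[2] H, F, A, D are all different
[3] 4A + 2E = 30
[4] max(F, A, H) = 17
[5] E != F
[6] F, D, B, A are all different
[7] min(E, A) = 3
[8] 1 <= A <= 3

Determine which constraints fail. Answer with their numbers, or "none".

[1] F - A = 17 - 3 = 14 — OK.
[2] values 5, 17, 3, 15 are pairwise distinct — OK.
[3] 4A + 2E = 4(3) + 2(9) = 30 — OK.
[4] max(17, 3, 5) = 17 — OK.
[5] E = 9, F = 17; distinct — OK.
[6] values 17, 15, 1, 3 are pairwise distinct — OK.
[7] min(9, 3) = 3 — OK.
[8] A = 3 lies in [1, 3] — OK.

No violations.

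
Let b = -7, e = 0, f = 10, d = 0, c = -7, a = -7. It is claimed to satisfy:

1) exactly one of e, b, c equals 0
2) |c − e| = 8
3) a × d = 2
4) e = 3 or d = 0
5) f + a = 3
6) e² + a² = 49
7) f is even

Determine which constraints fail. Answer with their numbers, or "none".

Constraints 2 and 3 do not hold.

1) e=0, b=-7, c=-7; 1 of them equals 0 — satisfied.
2) |-7 − 0| = 7, not 8 — violated.
3) a × d = -7 × 0 = 0, not 2 — violated.
4) e = 0 ≠ 3, but d = 0 = 0 (second disjunct) — satisfied.
5) f + a = 10 + (-7) = 3 — satisfied.
6) e² + a² = 0² + (-7)² = 0 + 49 = 49 — satisfied.
7) f = 10 is even — satisfied.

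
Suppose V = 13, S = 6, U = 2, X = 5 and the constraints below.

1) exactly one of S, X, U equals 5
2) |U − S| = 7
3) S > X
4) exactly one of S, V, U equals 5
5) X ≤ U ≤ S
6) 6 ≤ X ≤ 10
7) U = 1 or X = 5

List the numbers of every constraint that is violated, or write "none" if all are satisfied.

The assignment fails constraints 2, 4, 5, and 6.

1) S=6, X=5, U=2; 1 of them equals 5  OK
2) |2 − 6| = 4, not 7  FAIL
3) S = 6, X = 5; 6 > 5  OK
4) S=6, V=13, U=2; 0 of them equal 5, not exactly one  FAIL
5) values 5, 2, 6; X = 5 is not ≤ U = 2  FAIL
6) X = 5 is outside [6, 10]  FAIL
7) U = 2 ≠ 1, but X = 5 = 5 (second disjunct)  OK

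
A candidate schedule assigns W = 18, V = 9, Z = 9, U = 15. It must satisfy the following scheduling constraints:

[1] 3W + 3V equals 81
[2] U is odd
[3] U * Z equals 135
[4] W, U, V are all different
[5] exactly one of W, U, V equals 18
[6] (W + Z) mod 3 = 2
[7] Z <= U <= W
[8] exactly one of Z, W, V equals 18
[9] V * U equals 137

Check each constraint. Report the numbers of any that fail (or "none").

[1] 3W + 3V = 3(18) + 3(9) = 81 — holds.
[2] U = 15 is odd — holds.
[3] U * Z = 15 * 9 = 135 — holds.
[4] values 18, 15, 9 are pairwise distinct — holds.
[5] W=18, U=15, V=9; 1 of them equals 18 — holds.
[6] W + Z = 27; 27 mod 3 = 0, not 2 — fails.
[7] values 9 <= 15 <= 18 — holds.
[8] Z=9, W=18, V=9; 1 of them equals 18 — holds.
[9] V * U = 9 * 15 = 135, not 137 — fails.

Violated: 6 and 9.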